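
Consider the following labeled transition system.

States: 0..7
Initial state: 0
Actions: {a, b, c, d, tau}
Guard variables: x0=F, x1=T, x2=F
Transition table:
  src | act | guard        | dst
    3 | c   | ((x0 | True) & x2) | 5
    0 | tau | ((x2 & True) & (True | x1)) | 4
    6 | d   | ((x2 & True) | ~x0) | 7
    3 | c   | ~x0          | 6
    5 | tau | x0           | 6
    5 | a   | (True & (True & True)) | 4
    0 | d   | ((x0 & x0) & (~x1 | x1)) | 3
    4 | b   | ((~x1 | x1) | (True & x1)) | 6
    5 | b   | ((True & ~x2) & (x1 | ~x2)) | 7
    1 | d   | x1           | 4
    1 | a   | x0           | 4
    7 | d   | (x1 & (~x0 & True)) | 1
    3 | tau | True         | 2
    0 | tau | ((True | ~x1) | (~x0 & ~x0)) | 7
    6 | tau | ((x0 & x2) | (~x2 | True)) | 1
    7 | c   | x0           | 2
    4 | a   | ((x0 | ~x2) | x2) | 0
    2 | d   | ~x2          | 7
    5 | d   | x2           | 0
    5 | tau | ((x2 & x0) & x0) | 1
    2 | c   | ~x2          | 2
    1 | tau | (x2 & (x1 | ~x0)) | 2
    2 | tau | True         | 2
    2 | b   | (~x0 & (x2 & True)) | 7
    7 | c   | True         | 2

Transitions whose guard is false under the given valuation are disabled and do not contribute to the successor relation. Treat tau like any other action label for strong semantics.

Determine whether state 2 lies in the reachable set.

After dropping false guards: 15 live edges.
depth 0: {0}
depth 1: {7}  now seen {0,7}
depth 2: {1,2}  now seen {0,1,2,7}
depth 3: {4}  now seen {0,1,2,4,7}
depth 4: {6}  now seen {0,1,2,4,6,7}
Reach set: {0,1,2,4,6,7}
trace reaching 2: tau·c

Answer: REACHABLE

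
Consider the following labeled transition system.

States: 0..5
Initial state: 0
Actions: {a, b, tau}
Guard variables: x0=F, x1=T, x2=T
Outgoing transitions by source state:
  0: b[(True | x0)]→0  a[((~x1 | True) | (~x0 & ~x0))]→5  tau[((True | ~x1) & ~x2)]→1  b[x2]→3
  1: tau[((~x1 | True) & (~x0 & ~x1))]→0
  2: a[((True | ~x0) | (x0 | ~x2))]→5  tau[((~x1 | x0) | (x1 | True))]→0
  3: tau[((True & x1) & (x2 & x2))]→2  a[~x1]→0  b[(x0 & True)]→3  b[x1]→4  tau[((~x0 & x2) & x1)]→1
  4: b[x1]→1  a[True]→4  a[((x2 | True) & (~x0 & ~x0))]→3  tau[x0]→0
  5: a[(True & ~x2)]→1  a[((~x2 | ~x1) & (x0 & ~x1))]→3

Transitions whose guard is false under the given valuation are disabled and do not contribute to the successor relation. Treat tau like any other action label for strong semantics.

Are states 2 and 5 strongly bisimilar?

Refine partition for ~:
  round 0: {{0,1,2,3,4,5}}
  round 1: {{0,4},{1,5},{2},{3}}
  round 2: {{0},{1,5},{2},{3},{4}}
5 equivalence class(es) (converged in 3)
[2]={2}  [5]={1,5}

Answer: NOT BISIMILAR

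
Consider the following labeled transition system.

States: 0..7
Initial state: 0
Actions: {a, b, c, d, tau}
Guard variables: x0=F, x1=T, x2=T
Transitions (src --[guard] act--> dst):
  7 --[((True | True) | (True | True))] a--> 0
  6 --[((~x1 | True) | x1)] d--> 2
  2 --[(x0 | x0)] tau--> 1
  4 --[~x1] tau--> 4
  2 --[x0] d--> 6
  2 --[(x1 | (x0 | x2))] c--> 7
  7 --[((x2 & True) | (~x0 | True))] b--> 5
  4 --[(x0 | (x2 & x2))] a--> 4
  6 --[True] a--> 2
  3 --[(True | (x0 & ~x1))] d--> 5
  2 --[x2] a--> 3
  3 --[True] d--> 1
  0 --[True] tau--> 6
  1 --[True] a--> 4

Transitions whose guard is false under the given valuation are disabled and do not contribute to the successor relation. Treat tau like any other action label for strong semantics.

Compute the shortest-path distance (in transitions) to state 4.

Breadth-first toward 4:
  Layer 0: {0}
  Layer 1: {6}
  Layer 2: {2}
  Layer 3: {3,7}
  Layer 4: {1,5}
  Layer 5: {4}
depth(4)=5, e.g. tau·a·a·d·a

Answer: 5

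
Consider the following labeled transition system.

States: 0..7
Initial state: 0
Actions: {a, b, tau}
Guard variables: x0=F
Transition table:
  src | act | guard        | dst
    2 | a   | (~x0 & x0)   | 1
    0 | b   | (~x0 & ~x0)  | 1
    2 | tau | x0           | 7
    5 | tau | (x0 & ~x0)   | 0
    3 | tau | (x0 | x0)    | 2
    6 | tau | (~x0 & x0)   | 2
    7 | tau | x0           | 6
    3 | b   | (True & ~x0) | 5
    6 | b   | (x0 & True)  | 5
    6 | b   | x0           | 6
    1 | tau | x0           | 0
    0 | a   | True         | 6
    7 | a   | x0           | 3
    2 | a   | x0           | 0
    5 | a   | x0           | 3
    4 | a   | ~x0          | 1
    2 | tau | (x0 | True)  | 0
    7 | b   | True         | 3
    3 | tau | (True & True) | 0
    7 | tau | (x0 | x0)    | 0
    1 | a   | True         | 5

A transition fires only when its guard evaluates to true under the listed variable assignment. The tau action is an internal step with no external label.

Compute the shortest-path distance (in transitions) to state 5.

BFS to 5:
  Layer 0: {0}
  Layer 1: {1,6}
  Layer 2: {5}
first hit 5 at d=2 via b·a

Answer: 2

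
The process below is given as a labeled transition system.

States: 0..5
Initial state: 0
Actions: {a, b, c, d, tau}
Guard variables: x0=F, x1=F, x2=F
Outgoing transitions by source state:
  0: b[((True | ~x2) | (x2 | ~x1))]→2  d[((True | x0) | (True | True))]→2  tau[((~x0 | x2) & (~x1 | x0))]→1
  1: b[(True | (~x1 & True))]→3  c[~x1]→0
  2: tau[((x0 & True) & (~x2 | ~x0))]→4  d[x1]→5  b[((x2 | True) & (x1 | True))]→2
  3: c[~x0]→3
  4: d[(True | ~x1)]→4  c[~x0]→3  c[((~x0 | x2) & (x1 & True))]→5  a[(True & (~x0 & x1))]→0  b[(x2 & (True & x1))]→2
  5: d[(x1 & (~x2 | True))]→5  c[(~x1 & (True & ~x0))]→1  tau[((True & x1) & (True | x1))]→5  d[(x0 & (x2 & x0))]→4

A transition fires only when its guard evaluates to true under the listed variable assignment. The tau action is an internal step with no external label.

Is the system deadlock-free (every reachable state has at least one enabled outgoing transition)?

Reach set: {0,1,2,3}
  0: b→2  d→2  tau→1  [deg 3]
  1: b→3  c→0  [deg 2]
  2: b→2  [deg 1]
  3: c→3  [deg 1]

Answer: DEADLOCK-FREE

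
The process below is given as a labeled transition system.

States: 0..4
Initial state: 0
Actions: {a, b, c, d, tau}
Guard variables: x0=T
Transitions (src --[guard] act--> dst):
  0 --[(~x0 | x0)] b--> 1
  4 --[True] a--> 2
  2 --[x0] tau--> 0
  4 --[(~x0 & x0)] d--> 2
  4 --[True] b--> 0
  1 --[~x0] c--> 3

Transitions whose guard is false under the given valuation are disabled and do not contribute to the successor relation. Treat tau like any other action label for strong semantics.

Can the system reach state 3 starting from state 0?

Answer: UNREACHABLE

Trace:
4 transition(s) survive guard evaluation.
L0 = {0}
L1 = {1}  total {0,1}
Reach set: {0,1}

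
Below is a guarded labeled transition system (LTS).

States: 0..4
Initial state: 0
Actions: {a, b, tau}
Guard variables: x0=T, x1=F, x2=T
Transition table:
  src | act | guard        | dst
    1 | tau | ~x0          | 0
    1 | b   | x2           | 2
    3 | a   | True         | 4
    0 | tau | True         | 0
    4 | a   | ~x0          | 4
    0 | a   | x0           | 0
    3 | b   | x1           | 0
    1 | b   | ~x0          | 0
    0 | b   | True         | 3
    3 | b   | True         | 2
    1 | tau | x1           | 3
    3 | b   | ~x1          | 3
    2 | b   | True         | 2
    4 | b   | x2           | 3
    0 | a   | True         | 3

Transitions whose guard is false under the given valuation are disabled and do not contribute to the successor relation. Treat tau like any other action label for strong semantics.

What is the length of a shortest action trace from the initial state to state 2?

Answer: 2

Analysis:
Breadth-first toward 2:
  L0 = {0}
  L1 = {3}
  L2 = {2,4}
2 enters at depth 2; path a·b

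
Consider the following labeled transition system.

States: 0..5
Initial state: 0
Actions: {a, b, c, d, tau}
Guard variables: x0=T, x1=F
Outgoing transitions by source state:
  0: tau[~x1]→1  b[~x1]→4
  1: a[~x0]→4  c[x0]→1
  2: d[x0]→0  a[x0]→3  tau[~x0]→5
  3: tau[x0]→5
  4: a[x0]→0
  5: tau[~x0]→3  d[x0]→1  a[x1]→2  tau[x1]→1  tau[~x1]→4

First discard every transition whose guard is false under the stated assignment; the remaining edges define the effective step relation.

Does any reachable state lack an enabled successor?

Reachable = {0,1,4}
  0: b→4  tau→1  [deg 2]
  1: c→1  [deg 1]
  4: a→0  [deg 1]

Answer: DEADLOCK-FREE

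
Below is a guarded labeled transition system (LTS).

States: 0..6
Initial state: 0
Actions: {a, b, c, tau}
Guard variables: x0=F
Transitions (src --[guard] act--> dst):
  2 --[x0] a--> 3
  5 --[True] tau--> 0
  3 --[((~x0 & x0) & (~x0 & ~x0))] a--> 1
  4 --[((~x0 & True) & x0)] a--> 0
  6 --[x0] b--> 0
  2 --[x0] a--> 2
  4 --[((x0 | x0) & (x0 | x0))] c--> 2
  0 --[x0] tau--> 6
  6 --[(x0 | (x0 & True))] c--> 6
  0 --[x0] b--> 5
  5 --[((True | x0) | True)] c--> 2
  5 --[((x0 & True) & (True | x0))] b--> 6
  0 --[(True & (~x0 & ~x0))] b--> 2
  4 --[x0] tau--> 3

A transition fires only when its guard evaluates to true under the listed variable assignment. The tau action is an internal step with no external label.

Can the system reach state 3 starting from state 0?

3 transition(s) survive guard evaluation.
Layer 0: {0}
Layer 1: {2}  total {0,2}
Reachable = {0,2}

Answer: UNREACHABLE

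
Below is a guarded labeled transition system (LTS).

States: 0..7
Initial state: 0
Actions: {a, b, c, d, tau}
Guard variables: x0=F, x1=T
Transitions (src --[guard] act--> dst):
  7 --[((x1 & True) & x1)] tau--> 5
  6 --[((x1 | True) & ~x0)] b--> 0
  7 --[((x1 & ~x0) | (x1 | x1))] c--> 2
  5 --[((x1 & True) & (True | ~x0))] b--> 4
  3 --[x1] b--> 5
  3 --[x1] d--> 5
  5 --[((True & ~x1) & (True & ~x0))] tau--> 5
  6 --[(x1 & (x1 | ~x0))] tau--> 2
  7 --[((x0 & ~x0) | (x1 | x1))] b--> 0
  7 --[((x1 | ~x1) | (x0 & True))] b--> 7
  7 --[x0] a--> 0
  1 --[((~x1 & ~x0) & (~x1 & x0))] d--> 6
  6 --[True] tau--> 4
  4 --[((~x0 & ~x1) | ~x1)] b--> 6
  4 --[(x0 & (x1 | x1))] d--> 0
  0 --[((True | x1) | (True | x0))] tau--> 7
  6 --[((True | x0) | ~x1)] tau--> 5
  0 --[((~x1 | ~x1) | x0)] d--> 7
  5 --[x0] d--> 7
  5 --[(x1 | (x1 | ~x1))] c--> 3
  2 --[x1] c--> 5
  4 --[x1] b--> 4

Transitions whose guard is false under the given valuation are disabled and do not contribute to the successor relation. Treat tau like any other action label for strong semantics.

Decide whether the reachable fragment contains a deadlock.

Reach set: {0,2,3,4,5,7}
  0: tau→7  [1 exit(s)]
  2: c→5  [1 exit(s)]
  3: b→5  d→5  [2 exit(s)]
  4: b→4  [1 exit(s)]
  5: b→4  c→3  [2 exit(s)]
  7: b→0  b→7  c→2  tau→5  [4 exit(s)]

Answer: DEADLOCK-FREE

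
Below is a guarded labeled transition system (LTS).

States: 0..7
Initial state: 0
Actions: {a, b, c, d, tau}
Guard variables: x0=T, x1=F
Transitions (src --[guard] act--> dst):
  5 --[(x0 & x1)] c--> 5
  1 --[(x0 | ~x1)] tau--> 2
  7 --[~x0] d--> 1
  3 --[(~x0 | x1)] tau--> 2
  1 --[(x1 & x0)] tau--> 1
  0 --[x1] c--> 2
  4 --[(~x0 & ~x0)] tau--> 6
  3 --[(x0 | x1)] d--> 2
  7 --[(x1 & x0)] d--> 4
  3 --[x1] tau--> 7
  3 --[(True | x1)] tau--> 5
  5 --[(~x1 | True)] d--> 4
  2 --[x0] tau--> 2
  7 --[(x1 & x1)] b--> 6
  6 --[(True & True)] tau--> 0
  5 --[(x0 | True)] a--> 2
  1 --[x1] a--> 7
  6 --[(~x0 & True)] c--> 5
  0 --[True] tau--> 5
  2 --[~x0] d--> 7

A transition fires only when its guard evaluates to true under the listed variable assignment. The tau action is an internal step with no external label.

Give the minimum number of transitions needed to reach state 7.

Answer: UNREACHABLE

Analysis:
Layered search for 7:
  L0 = {0}
  L1 = {5}
  L2 = {2,4}
7 never appears.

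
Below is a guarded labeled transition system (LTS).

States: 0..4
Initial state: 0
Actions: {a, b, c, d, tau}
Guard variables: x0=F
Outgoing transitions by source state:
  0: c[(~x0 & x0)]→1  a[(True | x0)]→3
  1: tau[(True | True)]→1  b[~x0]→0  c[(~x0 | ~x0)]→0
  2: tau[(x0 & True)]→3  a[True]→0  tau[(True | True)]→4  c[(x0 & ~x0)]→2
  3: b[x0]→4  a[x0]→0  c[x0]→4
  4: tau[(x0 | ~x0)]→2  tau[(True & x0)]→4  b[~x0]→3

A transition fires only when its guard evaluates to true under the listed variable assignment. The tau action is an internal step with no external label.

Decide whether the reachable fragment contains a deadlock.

R = {0,3}
  0: a→3  [1 exit(s)]
  3: ∅  [no exit]
trace reaching 3: a

Answer: DEADLOCK at state 3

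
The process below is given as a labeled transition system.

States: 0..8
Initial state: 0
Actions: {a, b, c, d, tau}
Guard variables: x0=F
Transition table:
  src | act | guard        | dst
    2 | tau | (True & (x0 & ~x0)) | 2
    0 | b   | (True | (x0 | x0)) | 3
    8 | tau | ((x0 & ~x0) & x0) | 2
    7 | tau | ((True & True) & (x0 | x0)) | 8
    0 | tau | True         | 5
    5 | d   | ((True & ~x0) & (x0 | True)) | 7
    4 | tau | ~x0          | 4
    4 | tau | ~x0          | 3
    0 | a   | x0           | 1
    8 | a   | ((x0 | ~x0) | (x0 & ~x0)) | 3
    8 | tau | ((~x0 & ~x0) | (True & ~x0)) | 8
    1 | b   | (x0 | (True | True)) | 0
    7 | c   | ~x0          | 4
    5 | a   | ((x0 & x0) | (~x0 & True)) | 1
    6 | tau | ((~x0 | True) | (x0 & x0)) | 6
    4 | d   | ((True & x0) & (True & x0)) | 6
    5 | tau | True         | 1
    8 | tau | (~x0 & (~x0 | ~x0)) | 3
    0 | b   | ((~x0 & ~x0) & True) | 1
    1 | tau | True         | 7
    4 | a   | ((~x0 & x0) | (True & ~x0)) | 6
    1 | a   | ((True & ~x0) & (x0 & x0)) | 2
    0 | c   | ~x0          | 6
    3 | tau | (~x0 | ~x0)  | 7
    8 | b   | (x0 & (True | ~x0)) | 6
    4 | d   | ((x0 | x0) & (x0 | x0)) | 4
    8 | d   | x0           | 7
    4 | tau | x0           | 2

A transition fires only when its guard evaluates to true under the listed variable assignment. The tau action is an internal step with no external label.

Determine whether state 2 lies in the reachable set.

Guard filter leaves 18 enabled edge(s).
depth 0: {0}
depth 1: {1,3,5,6}  cumulative {0,1,3,5,6}
depth 2: {7}  cumulative {0,1,3,5,6,7}
depth 3: {4}  cumulative {0,1,3,4,5,6,7}
Reach set: {0,1,3,4,5,6,7}

Answer: UNREACHABLE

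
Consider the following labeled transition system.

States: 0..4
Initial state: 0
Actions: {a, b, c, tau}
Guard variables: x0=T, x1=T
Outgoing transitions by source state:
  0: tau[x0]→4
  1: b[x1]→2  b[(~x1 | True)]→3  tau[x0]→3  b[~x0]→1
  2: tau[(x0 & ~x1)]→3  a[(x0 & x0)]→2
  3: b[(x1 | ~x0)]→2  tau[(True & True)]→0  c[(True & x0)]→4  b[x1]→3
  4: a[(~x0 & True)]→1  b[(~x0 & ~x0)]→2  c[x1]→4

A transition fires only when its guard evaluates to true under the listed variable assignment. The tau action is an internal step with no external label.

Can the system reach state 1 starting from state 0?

Answer: UNREACHABLE

Working:
Guard filter leaves 10 enabled edge(s).
L0 = {0}
L1 = {4}  now seen {0,4}
R = {0,4}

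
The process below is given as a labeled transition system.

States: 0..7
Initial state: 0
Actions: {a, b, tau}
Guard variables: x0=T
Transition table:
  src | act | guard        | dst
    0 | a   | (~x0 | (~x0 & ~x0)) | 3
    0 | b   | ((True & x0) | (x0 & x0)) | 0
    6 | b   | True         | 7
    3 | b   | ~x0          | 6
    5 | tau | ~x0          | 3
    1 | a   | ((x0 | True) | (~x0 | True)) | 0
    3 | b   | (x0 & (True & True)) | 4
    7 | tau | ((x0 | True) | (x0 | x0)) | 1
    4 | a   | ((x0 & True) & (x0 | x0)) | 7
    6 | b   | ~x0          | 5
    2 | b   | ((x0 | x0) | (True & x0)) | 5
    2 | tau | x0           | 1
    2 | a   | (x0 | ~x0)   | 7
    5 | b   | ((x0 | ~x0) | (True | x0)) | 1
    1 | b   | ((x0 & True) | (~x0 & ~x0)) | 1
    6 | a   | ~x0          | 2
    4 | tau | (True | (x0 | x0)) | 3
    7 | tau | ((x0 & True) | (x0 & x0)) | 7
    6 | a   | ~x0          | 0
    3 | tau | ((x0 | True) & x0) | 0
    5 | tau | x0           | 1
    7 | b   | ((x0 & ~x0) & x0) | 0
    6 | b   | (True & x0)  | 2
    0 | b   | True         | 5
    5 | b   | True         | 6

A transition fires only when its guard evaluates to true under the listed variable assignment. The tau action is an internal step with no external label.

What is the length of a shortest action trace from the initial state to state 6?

Breadth-first toward 6:
  L0 = {0}
  L1 = {5}
  L2 = {1,6}
6 enters at depth 2; path b·b

Answer: 2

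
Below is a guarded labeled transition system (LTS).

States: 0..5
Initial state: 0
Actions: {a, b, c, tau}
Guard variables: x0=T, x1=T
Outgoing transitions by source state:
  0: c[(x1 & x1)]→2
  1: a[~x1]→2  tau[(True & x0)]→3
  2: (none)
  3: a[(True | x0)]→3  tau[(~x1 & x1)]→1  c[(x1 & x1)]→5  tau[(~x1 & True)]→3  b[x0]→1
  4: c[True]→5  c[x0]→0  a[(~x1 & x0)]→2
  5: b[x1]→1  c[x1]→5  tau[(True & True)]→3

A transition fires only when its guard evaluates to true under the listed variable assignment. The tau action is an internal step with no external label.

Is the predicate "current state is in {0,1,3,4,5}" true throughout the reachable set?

Answer: INVARIANT VIOLATED at state 2

Analysis:
Safe = {0,1,3,4,5}
Reachable = {0,2}
  0: safe
  2: ✗ unsafe
witness against invariant: c → 2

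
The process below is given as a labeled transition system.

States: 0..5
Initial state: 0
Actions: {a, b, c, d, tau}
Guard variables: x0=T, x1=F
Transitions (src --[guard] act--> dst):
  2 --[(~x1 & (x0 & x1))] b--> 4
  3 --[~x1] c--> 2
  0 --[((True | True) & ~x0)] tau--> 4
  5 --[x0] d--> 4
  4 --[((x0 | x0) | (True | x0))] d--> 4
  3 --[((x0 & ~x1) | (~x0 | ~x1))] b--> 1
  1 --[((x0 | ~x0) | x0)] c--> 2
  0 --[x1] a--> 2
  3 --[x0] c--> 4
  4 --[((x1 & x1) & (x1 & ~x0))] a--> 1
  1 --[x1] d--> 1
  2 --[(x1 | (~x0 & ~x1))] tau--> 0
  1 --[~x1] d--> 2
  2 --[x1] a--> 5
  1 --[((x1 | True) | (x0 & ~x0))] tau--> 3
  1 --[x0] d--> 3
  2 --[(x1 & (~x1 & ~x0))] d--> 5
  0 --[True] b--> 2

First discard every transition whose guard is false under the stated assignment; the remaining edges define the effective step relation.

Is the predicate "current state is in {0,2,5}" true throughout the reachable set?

Answer: INVARIANT HOLDS

Working:
Allowed set {0,2,5}
Reachable = {0,2}
  0: safe
  2: safe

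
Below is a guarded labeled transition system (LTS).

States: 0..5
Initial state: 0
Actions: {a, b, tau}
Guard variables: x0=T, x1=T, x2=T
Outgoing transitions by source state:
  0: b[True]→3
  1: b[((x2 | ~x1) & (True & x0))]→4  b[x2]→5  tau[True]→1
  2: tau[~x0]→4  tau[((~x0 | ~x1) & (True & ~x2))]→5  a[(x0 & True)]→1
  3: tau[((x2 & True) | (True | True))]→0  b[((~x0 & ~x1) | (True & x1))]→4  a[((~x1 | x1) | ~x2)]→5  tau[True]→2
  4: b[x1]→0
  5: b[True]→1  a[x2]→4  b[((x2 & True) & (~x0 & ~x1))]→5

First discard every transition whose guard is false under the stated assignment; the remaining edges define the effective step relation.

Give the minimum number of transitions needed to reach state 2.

Answer: 2

Working:
Layered search for 2:
  L0 = {0}
  L1 = {3}
  L2 = {2,4,5}
depth(2)=2, e.g. b·tau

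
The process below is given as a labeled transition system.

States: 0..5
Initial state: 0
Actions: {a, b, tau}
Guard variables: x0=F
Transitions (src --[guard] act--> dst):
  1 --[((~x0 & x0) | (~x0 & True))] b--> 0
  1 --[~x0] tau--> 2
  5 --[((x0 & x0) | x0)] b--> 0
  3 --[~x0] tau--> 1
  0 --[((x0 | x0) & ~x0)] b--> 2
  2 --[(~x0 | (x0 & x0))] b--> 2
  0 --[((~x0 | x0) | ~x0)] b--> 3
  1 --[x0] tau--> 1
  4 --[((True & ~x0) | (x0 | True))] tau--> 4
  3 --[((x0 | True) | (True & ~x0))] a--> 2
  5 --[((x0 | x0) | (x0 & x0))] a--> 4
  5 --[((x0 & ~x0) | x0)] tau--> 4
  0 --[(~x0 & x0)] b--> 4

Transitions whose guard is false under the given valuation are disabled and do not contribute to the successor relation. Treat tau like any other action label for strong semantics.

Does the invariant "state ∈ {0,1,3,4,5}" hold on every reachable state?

Answer: INVARIANT VIOLATED at state 2

Analysis:
Safe = {0,1,3,4,5}
Reach set: {0,1,2,3}
  0: ok
  1: ok
  2: ✗ unsafe
  3: ok
reach 2 via b·a — violates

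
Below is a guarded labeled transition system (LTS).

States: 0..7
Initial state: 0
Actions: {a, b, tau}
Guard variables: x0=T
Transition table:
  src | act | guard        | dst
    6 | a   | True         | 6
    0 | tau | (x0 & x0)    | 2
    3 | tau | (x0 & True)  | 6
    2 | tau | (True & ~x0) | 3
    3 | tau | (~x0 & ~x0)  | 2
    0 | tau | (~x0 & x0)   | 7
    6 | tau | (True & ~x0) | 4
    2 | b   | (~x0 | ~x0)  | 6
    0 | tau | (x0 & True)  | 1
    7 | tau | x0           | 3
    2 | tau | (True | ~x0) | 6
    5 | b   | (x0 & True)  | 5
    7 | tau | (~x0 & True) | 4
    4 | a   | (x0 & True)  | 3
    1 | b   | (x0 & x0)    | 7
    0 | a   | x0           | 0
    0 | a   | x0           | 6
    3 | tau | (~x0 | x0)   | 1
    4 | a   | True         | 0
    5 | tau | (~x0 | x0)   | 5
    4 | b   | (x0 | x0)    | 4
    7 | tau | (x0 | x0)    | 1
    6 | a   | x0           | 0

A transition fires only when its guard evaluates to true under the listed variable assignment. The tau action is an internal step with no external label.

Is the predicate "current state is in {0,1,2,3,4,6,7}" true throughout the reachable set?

Safe = {0,1,2,3,4,6,7}
Reachable = {0,1,2,3,6,7}
  0: ✓
  1: ✓
  2: ✓
  3: ✓
  6: ✓
  7: ✓

Answer: INVARIANT HOLDS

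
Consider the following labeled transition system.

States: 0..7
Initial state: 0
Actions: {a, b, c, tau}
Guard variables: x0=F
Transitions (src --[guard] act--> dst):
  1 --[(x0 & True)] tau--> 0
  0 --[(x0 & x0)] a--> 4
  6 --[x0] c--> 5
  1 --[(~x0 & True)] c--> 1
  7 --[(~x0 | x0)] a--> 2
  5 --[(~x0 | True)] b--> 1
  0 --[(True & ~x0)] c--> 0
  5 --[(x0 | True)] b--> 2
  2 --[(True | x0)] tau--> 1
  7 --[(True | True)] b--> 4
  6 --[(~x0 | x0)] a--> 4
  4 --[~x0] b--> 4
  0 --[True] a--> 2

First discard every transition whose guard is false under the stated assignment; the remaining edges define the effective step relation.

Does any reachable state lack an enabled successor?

R = {0,1,2}
  0: a→2  c→0  [2 out]
  1: c→1  [1 out]
  2: tau→1  [1 out]

Answer: DEADLOCK-FREE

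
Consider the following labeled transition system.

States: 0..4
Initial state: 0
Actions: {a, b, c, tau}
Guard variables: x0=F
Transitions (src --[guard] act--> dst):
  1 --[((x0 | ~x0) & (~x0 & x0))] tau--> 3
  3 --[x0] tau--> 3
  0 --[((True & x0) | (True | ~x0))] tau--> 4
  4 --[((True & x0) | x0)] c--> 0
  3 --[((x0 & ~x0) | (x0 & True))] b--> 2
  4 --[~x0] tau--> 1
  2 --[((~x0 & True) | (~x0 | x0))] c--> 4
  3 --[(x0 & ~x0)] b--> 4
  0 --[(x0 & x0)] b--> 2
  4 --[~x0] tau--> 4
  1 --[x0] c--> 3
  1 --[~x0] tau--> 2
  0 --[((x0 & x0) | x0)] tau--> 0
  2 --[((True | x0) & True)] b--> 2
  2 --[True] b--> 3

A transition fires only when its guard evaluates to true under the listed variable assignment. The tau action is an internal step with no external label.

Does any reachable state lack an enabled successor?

R = {0,1,2,3,4}
  0: tau→4  [deg 1]
  1: tau→2  [deg 1]
  2: b→2  b→3  c→4  [deg 3]
  3: ∅  [no exit]
  4: tau→1  tau→4  [deg 2]
trace reaching 3: tau·tau·tau·b

Answer: DEADLOCK at state 3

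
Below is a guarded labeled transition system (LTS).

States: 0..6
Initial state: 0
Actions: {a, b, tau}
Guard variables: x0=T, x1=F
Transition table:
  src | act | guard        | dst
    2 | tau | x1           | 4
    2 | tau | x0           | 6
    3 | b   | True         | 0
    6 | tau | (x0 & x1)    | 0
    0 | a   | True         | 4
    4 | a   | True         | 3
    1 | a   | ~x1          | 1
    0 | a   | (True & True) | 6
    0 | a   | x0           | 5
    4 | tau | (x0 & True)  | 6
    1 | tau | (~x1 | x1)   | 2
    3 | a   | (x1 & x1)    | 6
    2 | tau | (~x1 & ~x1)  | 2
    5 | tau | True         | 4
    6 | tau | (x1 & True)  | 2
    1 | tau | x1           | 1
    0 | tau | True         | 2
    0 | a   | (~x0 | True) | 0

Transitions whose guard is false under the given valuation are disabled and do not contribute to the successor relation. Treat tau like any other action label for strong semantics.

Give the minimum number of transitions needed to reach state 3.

Answer: 2

Working:
Breadth-first toward 3:
  depth 0: {0}
  depth 1: {2,4,5,6}
  depth 2: {3}
depth(3)=2, e.g. a·a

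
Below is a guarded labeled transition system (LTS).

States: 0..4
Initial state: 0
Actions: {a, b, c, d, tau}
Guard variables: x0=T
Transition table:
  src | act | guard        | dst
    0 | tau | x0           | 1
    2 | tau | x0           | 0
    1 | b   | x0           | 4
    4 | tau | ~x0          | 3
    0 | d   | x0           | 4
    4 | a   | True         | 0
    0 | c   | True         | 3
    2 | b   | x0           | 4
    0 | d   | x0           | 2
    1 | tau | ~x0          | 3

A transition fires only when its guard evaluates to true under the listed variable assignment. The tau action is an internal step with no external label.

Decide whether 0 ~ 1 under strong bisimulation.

Answer: NOT BISIMILAR

Working:
Refine partition for ~:
  π0 = {{0,1,2,3,4}}
  π1 = {{0},{1},{2},{3},{4}}
stable after 2 split(s): 5 block(s)
[0]={0}  [1]={1}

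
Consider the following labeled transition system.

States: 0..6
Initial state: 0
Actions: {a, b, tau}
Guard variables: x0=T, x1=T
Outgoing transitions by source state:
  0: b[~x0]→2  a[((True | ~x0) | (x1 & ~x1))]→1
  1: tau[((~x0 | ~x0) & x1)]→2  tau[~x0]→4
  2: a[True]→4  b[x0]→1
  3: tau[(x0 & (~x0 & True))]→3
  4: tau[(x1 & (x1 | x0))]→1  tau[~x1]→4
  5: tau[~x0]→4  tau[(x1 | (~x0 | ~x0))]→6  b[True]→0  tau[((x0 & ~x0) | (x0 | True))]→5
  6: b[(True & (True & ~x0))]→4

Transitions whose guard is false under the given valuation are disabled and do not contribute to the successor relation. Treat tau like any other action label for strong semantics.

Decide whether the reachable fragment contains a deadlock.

Answer: DEADLOCK at state 1

Analysis:
Reachable = {0,1}
  0: a→1  [1 exit(s)]
  1: ∅  [deadlock]
Path to 1: a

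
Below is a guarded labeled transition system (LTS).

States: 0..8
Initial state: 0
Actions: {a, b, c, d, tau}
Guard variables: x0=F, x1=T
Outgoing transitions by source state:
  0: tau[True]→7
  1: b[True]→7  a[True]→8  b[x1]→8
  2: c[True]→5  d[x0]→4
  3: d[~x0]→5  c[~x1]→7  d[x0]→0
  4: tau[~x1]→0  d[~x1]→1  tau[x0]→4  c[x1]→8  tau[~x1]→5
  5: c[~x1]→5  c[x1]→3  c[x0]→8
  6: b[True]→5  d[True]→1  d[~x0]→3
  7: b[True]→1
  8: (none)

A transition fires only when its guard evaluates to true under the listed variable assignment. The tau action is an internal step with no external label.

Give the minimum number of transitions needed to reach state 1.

Answer: 2

Trace:
Layered search for 1:
  Layer 0: {0}
  Layer 1: {7}
  Layer 2: {1}
depth(1)=2, e.g. tau·b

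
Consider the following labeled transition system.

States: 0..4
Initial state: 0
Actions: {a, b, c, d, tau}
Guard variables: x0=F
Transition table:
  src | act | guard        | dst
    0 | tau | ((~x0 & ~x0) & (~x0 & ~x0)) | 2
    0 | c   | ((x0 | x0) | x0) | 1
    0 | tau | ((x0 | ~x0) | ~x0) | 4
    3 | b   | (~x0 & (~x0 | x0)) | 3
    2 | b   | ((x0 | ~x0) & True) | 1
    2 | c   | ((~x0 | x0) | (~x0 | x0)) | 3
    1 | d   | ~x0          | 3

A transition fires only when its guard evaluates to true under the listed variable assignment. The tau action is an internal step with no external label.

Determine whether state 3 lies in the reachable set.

Answer: REACHABLE

Trace:
Guard filter leaves 6 enabled edge(s).
L0 = {0}
L1 = {2,4}  total {0,2,4}
L2 = {1,3}  total {0,1,2,3,4}
Reach set: {0,1,2,3,4}
trace reaching 3: tau·c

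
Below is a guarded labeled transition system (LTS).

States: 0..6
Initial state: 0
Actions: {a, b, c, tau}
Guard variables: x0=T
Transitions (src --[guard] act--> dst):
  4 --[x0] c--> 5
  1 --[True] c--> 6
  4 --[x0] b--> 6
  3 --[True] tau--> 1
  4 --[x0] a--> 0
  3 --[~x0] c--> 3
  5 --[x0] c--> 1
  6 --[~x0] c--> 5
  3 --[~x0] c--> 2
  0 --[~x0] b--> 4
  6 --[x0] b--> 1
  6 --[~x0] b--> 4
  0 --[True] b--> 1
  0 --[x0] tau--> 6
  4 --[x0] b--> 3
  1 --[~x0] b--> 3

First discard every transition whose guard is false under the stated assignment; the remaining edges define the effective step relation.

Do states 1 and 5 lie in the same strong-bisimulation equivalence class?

Answer: NOT BISIMILAR

Analysis:
Bisimulation quotient by refinement:
  P[0] = {{0,1,2,3,4,5,6}}
  P[1] = {{0},{1,5},{2},{3},{4},{6}}
  P[2] = {{0},{1},{2},{3},{4},{5},{6}}
Fixed point at round 3; 7 class(es).
[1]={1}  [5]={5}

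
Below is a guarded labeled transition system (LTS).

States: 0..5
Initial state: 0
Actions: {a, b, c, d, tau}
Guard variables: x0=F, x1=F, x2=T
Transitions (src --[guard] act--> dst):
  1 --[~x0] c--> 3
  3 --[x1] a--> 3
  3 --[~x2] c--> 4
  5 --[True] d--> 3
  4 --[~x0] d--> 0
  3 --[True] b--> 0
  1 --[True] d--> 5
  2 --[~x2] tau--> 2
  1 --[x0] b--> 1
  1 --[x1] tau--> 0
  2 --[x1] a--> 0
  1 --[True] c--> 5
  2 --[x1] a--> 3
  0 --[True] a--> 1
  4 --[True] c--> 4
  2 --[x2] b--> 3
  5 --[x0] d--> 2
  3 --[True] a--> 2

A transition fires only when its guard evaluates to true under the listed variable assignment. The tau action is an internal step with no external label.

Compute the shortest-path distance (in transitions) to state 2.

Answer: 3

Analysis:
BFS to 2:
  L0 = {0}
  L1 = {1}
  L2 = {3,5}
  L3 = {2}
2 enters at depth 3; path a·c·a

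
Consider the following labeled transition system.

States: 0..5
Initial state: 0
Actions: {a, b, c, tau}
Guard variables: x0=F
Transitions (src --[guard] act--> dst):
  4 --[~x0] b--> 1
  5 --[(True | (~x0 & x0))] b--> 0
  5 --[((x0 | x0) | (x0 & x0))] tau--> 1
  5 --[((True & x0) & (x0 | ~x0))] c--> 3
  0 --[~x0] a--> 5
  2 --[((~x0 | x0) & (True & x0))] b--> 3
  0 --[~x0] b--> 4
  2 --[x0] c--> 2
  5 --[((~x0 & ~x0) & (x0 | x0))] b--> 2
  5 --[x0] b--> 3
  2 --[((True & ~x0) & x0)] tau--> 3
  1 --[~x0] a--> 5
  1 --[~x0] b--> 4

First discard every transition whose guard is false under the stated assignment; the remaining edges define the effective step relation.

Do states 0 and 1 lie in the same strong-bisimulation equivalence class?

Compute ~ classes (split until stable):
  P[0] = {{0,1,2,3,4,5}}
  P[1] = {{0,1},{2,3},{4,5}}
Fixed point at round 2; 3 class(es).
0∈{0,1}, 1∈{0,1}

Answer: BISIMILAR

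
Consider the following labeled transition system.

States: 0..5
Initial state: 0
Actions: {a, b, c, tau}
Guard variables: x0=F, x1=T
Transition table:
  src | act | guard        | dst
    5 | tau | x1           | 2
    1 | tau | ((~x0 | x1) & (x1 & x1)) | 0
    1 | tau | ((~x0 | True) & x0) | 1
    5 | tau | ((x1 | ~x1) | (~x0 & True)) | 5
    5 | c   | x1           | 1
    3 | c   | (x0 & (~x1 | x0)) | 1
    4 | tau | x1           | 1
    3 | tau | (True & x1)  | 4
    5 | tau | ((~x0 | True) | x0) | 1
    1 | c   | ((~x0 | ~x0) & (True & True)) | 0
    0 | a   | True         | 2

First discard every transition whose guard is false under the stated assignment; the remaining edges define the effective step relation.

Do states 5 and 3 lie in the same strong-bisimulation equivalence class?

Bisimulation quotient by refinement:
  P[0] = {{0,1,2,3,4,5}}
  P[1] = {{0},{1,5},{2},{3,4}}
  P[2] = {{0},{1},{2},{3},{4},{5}}
stable after 3 split(s): 6 block(s)
[5]={5}  [3]={3}

Answer: NOT BISIMILAR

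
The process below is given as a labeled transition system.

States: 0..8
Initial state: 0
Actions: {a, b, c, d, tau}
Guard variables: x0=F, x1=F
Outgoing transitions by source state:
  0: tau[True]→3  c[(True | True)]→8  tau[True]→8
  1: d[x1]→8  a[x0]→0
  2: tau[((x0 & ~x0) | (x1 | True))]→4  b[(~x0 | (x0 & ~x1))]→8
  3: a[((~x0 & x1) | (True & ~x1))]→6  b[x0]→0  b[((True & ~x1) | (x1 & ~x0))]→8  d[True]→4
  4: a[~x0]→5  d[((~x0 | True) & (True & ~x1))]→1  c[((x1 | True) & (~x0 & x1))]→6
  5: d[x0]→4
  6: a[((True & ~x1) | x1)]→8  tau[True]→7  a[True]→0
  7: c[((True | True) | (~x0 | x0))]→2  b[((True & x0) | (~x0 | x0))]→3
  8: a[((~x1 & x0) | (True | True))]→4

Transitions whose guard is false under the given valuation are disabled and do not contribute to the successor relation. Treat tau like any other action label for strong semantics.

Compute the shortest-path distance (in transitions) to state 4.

Answer: 2

Trace:
Breadth-first toward 4:
  depth 0: {0}
  depth 1: {3,8}
  depth 2: {4,6}
depth(4)=2, e.g. c·a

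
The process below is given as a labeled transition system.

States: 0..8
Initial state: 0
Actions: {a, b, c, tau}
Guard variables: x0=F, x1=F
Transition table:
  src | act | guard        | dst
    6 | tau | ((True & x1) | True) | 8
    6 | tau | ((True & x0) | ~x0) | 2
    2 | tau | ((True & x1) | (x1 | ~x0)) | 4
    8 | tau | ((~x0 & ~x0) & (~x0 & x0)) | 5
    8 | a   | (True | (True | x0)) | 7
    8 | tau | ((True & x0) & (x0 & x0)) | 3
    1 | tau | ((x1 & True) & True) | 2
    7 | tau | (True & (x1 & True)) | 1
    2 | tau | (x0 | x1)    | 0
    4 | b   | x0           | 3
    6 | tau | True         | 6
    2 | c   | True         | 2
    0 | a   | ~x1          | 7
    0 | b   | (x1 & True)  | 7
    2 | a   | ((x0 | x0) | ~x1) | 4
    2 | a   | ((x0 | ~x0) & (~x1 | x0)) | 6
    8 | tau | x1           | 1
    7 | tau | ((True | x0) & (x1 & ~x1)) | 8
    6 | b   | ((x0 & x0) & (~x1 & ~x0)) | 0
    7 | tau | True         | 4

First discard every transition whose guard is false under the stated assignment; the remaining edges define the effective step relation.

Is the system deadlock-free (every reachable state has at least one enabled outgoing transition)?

R = {0,4,7}
  0: a→7  [1 out]
  4: ∅  [no exit]
  7: tau→4  [1 out]
witness 4: a·tau

Answer: DEADLOCK at state 4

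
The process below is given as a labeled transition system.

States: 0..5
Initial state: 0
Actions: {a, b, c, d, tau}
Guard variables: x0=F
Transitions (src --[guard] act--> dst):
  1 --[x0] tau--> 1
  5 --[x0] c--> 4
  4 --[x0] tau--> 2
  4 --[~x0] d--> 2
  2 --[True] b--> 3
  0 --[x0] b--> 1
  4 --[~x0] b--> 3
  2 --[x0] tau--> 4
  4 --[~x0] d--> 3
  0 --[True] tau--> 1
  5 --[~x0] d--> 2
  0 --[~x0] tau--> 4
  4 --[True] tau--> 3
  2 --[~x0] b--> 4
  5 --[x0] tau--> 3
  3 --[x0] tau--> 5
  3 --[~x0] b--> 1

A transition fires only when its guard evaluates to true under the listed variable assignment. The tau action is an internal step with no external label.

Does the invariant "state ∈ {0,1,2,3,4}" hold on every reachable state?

Safe = {0,1,2,3,4}
Reach set: {0,1,2,3,4}
  0: safe
  1: safe
  2: safe
  3: safe
  4: safe

Answer: INVARIANT HOLDS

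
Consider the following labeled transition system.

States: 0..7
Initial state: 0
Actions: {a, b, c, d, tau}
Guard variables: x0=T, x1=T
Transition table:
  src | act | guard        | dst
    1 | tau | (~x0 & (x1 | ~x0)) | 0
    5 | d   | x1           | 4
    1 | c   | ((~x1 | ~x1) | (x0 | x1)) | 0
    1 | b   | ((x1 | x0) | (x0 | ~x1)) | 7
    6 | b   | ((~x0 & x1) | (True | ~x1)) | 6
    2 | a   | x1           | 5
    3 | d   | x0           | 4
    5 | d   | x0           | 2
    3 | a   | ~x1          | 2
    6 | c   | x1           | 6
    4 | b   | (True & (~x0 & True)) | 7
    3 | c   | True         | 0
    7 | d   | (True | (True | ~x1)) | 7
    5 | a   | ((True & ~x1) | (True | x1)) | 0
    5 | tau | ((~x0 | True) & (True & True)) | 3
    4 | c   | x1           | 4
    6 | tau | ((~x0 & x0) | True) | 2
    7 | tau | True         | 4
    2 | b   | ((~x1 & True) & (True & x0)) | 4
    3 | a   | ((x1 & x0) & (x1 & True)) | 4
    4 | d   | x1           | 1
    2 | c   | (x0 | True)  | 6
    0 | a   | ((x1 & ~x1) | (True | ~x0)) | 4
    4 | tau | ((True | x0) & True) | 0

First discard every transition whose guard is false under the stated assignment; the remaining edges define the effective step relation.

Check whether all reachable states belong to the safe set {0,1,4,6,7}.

Answer: INVARIANT HOLDS

Trace:
Safe = {0,1,4,6,7}
Reachable = {0,1,4,7}
  0: safe
  1: safe
  4: safe
  7: safe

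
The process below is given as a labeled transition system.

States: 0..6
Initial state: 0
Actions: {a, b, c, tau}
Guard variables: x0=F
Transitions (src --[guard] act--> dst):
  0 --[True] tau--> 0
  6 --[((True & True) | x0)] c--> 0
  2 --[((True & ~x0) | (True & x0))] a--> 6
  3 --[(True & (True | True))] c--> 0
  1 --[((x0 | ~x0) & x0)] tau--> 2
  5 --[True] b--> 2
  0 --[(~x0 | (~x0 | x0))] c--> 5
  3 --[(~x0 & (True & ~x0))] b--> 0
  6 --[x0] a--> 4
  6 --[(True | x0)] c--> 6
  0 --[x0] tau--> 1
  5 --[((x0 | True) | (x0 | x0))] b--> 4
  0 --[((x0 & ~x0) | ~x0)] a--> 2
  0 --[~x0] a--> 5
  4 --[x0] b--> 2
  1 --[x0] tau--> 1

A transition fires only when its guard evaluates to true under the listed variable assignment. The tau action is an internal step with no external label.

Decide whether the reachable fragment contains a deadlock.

R = {0,2,4,5,6}
  0: a→2  a→5  c→5  tau→0  [deg 4]
  2: a→6  [deg 1]
  4: ∅  [deadlock]
  5: b→2  b→4  [deg 2]
  6: c→0  c→6  [deg 2]
Path to 4: c·b

Answer: DEADLOCK at state 4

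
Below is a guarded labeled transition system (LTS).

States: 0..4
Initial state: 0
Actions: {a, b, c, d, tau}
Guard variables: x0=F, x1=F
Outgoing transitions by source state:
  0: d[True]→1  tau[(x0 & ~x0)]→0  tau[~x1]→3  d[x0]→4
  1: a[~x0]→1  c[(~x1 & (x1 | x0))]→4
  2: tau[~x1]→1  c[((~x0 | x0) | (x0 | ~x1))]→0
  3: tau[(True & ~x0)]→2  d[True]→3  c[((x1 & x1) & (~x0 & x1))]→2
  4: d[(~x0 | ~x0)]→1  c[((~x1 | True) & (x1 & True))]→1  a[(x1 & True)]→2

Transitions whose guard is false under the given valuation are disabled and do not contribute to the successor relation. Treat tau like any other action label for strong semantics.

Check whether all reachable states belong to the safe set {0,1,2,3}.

Safe = {0,1,2,3}
Reachable = {0,1,2,3}
  0: ✓
  1: ✓
  2: ✓
  3: ✓

Answer: INVARIANT HOLDS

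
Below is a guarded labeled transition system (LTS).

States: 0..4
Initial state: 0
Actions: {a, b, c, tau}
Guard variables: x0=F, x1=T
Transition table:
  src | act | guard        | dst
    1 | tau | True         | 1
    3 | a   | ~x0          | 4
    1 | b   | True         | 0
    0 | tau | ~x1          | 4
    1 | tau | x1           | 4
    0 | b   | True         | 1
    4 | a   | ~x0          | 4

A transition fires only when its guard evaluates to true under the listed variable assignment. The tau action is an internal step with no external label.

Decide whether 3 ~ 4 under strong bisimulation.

Answer: BISIMILAR

Analysis:
Bisimulation quotient by refinement:
  P[0] = {{0,1,2,3,4}}
  P[1] = {{0},{1},{2},{3,4}}
Fixed point at round 2; 4 class(es).
class of 3: {3,4}; class of 4: {3,4}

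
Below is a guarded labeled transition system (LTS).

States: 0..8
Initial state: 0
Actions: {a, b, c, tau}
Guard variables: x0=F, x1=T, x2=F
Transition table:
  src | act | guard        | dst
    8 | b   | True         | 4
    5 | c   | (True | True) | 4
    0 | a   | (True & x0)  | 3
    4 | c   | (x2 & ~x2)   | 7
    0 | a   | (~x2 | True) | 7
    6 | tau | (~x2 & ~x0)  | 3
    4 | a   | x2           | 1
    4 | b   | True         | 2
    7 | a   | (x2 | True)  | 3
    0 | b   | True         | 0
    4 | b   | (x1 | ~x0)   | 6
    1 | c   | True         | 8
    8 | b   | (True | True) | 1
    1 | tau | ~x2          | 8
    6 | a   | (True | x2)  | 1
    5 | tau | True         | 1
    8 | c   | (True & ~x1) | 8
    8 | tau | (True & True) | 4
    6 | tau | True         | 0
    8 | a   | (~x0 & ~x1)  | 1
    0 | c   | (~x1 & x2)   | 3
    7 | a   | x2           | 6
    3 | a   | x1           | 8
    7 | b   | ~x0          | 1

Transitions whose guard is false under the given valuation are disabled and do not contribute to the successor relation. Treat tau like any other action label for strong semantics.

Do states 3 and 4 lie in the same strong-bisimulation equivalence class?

Answer: NOT BISIMILAR

Working:
Refine partition for ~:
  P[0] = {{0,1,2,3,4,5,6,7,8}}
  P[1] = {{0,7},{1,5},{2},{3},{4},{6},{8}}
  P[2] = {{0},{1},{2},{3},{4},{5},{6},{7},{8}}
9 equivalence class(es) (converged in 3)
class of 3: {3}; class of 4: {4}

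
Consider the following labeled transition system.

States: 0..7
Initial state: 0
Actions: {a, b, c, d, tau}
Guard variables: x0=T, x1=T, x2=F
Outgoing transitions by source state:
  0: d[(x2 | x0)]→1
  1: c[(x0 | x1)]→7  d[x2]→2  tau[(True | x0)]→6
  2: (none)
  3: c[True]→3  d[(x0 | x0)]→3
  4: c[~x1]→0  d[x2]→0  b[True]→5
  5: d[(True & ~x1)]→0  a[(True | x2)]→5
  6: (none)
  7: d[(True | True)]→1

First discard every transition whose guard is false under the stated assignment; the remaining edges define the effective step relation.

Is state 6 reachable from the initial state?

Answer: REACHABLE

Trace:
Guard filter leaves 8 enabled edge(s).
depth 0: {0}
depth 1: {1}  cumulative {0,1}
depth 2: {6,7}  cumulative {0,1,6,7}
Reach set: {0,1,6,7}
trace reaching 6: d·tau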